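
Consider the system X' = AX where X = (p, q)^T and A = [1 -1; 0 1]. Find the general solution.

p(t) = -C_1e^(t) - C_2te^(t) - 3C_2e^(t), q(t) = C_2e^(t)

Coefficient matrix A = [[1, -1], [0, 1]].
Characteristic polynomial det(A - λI) = λ^2 - 2λ + 1 = 0.
Single eigenvalue λ = 1 with algebraic multiplicity 2.
Eigenvector v = (-1,0); generalized eigenvector w with (A-λI)w=v is (-3,1).
General solution: e^(t)[C_1·v + C_2·(t·v + w)].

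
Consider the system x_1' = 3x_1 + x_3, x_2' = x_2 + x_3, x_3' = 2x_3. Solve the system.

Coefficient matrix A = [[3, 0, 1], [0, 1, 1], [0, 0, 2]].
det(A - λI) = 0 gives eigenvalues λ = 1, 2, 3.
For λ=1: eigenvector (0,1,0).
For λ=2: eigenvector (1,-1,-1).
For λ=3: eigenvector (1,0,0).
General solution: C_1e^(t)(0,1,0) + C_2e^(2t)(1,-1,-1) + C_3e^(3t)(1,0,0).

x_1(t) = C_2e^(2t) + C_3e^(3t), x_2(t) = C_1e^(t) - C_2e^(2t), x_3(t) = -C_2e^(2t)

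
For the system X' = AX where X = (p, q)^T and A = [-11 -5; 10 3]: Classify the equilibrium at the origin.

stable spiral

A = [[-11,-5],[10,3]]; det(A-λI) = λ^2 + 8λ + 17.
λ = -4 ± i: negative real part.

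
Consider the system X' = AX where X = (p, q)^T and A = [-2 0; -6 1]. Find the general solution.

Coefficient matrix A = [[-2, 0], [-6, 1]].
Characteristic polynomial det(A - λI) = λ^2 + λ - 2 = 0.
Eigenvalues λ = -2, 1.
For λ=-2: (A-λI) row 2 is [-6, 3], so an eigenvector is (-1, -2).
For λ=1: (A-λI) row 1 is [-3, 0], so an eigenvector is (0, -1).
General solution: C_1e^(-2t)(-1,-2) + C_2e^(t)(0,-1).

p(t) = -C_1e^(-2t), q(t) = -2C_1e^(-2t) - C_2e^(t)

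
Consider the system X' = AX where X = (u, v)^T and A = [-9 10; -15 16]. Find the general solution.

Coefficient matrix A = [[-9, 10], [-15, 16]].
Characteristic polynomial det(A - λI) = λ^2 - 7λ + 6 = 0.
Eigenvalues λ = 6, 1.
For λ=6: (A-λI) row 1 is [-15, 10], so an eigenvector is (-2, -3).
For λ=1: (A-λI) row 1 is [-10, 10], so an eigenvector is (1, 1).
General solution: c_1e^(6t)(-2,-3) + c_2e^(t)(1,1).

u(t) = -2c_1e^(6t) + c_2e^(t), v(t) = -3c_1e^(6t) + c_2e^(t)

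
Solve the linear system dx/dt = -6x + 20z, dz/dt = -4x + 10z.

Coefficient matrix A = [[-6, 20], [-4, 10]].
Characteristic polynomial det(A - λI) = λ^2 - 4λ + 20 = 0.
Eigenvalues λ = 2 ± 4i (complex conjugate pair).
For λ=2+4i: an eigenvector is (2,1) - i(1,0) = (2 - i, 1).
A real fundamental pair from Re and Im of e^((2+4i)t)v: X_1 = e^(2t)(cos(4t)·(2,1) + sin(4t)·(1,0)), X_2 = e^(2t)(sin(4t)·(2,1) - cos(4t)·(1,0)).
General solution: C_1X_1 + C_2X_2.

x(t) = C_1e^(2t)sin(4t) + 2C_1e^(2t)cos(4t) + 2C_2e^(2t)sin(4t) - C_2e^(2t)cos(4t), z(t) = C_1e^(2t)cos(4t) + C_2e^(2t)sin(4t)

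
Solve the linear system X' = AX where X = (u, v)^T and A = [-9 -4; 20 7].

Coefficient matrix A = [[-9, -4], [20, 7]].
Characteristic polynomial det(A - λI) = λ^2 + 2λ + 17 = 0.
Eigenvalues λ = -1 ± 4i (complex conjugate pair).
For λ=-1+4i: an eigenvector is (-1,2) - i(0,-1) = (-1, 2 + i).
A real fundamental pair from Re and Im of e^((-1+4i)t)v: X_1 = e^(-t)(cos(4t)·(-1,2) + sin(4t)·(0,-1)), X_2 = e^(-t)(sin(4t)·(-1,2) - cos(4t)·(0,-1)).
General solution: C_1X_1 + C_2X_2.

u(t) = -C_1e^(-t)cos(4t) - C_2e^(-t)sin(4t), v(t) = -C_1e^(-t)sin(4t) + 2C_1e^(-t)cos(4t) + 2C_2e^(-t)sin(4t) + C_2e^(-t)cos(4t)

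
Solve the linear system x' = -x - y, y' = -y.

x(t) = c_1e^(-t) + c_2te^(-t) + c_2e^(-t), y(t) = -c_2e^(-t)

Coefficient matrix A = [[-1, -1], [0, -1]].
Characteristic polynomial det(A - λI) = λ^2 + 2λ + 1 = 0.
Single eigenvalue λ = -1 with algebraic multiplicity 2.
Eigenvector v = (1,0); generalized eigenvector w with (A-λI)w=v is (1,-1).
General solution: e^(-t)[c_1·v + c_2·(t·v + w)].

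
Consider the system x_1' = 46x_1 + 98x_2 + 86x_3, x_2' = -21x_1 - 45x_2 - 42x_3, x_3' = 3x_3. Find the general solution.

x_1(t) = -7c_1e^(4t) - 2c_2e^(-3t) - 2c_3e^(3t), x_2(t) = 3c_1e^(4t) + c_2e^(-3t), x_3(t) = c_3e^(3t)

Coefficient matrix A = [[46, 98, 86], [-21, -45, -42], [0, 0, 3]].
det(A - λI) = 0 gives eigenvalues λ = 4, -3, 3.
For λ=4: eigenvector (-7,3,0).
For λ=-3: eigenvector (-2,1,0).
For λ=3: eigenvector (-2,0,1).
General solution: c_1e^(4t)(-7,3,0) + c_2e^(-3t)(-2,1,0) + c_3e^(3t)(-2,0,1).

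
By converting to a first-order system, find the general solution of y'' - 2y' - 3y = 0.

Let x_1 = y, x_2 = y'. Then x_1' = x_2 and x_2' = 3x_1 + 2x_2.
A = [[0,1],[3,2]]; det(A-λI) = λ^2 - 2λ - 3.
Eigenvalues λ = -1, 3 with eigenvectors (1,-1), (1,3).

y(t) = K_1e^(-t) + K_2e^(3t)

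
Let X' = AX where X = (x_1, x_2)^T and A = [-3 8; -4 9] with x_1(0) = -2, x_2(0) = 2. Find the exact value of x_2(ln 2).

A = [[-3,8],[-4,9]]; eigenvalues λ = 1, 5.
Eigenvectors: (2,1) for λ=1, (-1,-1) for λ=5.
From the initial condition, c_1 = -4, c_2 = -6.
x_2(ln 2) = (-4)(2^1)(1) + (-6)(2^5)(-1) = 184.

184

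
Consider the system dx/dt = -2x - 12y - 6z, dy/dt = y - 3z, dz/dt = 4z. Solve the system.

x(t) = K_1e^(-2t) - 4K_2e^(t) + K_3e^(4t), y(t) = K_2e^(t) - K_3e^(4t), z(t) = K_3e^(4t)

Coefficient matrix A = [[-2, -12, -6], [0, 1, -3], [0, 0, 4]].
det(A - λI) = 0 gives eigenvalues λ = -2, 1, 4.
For λ=-2: eigenvector (1,0,0).
For λ=1: eigenvector (-4,1,0).
For λ=4: eigenvector (1,-1,1).
General solution: K_1e^(-2t)(1,0,0) + K_2e^(t)(-4,1,0) + K_3e^(4t)(1,-1,1).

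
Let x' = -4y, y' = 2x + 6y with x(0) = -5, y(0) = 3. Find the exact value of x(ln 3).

A = [[0,-4],[2,6]]; eigenvalues λ = 2, 4.
Eigenvectors: (-2,1) for λ=2, (-1,1) for λ=4.
From the initial condition, c_1 = 2, c_2 = 1.
x(ln 3) = (2)(3^2)(-2) + (1)(3^4)(-1) = -117.

-117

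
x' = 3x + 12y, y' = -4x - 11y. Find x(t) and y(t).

x(t) = -3C_1e^(-5t) + 2C_2e^(-3t), y(t) = 2C_1e^(-5t) - C_2e^(-3t)

Coefficient matrix A = [[3, 12], [-4, -11]].
Characteristic polynomial det(A - λI) = λ^2 + 8λ + 15 = 0.
Eigenvalues λ = -5, -3.
For λ=-5: (A-λI) row 1 is [8, 12], so an eigenvector is (-3, 2).
For λ=-3: (A-λI) row 1 is [6, 12], so an eigenvector is (2, -1).
General solution: C_1e^(-5t)(-3,2) + C_2e^(-3t)(2,-1).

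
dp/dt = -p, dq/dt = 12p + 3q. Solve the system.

Coefficient matrix A = [[-1, 0], [12, 3]].
Characteristic polynomial det(A - λI) = λ^2 - 2λ - 3 = 0.
Eigenvalues λ = -1, 3.
For λ=-1: (A-λI) row 2 is [12, 4], so an eigenvector is (-1, 3).
For λ=3: (A-λI) row 1 is [-4, 0], so an eigenvector is (0, 1).
General solution: K_1e^(-t)(-1,3) + K_2e^(3t)(0,1).

p(t) = -K_1e^(-t), q(t) = 3K_1e^(-t) + K_2e^(3t)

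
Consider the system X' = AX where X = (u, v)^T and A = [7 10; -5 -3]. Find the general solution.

Coefficient matrix A = [[7, 10], [-5, -3]].
Characteristic polynomial det(A - λI) = λ^2 - 4λ + 29 = 0.
Eigenvalues λ = 2 ± 5i (complex conjugate pair).
For λ=2+5i: an eigenvector is (1,-1) - i(-1,0) = (1 + i, -1).
A real fundamental pair from Re and Im of e^((2+5i)t)v: X_1 = e^(2t)(cos(5t)·(1,-1) + sin(5t)·(-1,0)), X_2 = e^(2t)(sin(5t)·(1,-1) - cos(5t)·(-1,0)).
General solution: C_1X_1 + C_2X_2.

u(t) = -C_1e^(2t)sin(5t) + C_1e^(2t)cos(5t) + C_2e^(2t)sin(5t) + C_2e^(2t)cos(5t), v(t) = -C_1e^(2t)cos(5t) - C_2e^(2t)sin(5t)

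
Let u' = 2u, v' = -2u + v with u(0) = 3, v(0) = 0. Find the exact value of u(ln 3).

27

A = [[2,0],[-2,1]]; eigenvalues λ = 1, 2.
Eigenvectors: (0,1) for λ=1, (1,-2) for λ=2.
From the initial condition, c_1 = 6, c_2 = 3.
u(ln 3) = (6)(3^1)(0) + (3)(3^2)(1) = 27.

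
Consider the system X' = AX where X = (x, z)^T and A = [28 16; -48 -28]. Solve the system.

Coefficient matrix A = [[28, 16], [-48, -28]].
Characteristic polynomial det(A - λI) = λ^2 - 16 = 0.
Eigenvalues λ = -4, 4.
For λ=-4: (A-λI) row 1 is [32, 16], so an eigenvector is (-1, 2).
For λ=4: (A-λI) row 1 is [24, 16], so an eigenvector is (2, -3).
General solution: K_1e^(-4t)(-1,2) + K_2e^(4t)(2,-3).

x(t) = -K_1e^(-4t) + 2K_2e^(4t), z(t) = 2K_1e^(-4t) - 3K_2e^(4t)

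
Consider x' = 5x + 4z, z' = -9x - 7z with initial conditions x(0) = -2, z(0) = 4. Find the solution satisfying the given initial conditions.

x(t) = 4te^(-t) - 2e^(-t), z(t) = -6te^(-t) + 4e^(-t)

Coefficient matrix A = [[5, 4], [-9, -7]].
Characteristic polynomial det(A - λI) = λ^2 + 2λ + 1 = 0.
Single eigenvalue λ = -1 with algebraic multiplicity 2.
Eigenvector v = (-2,3); generalized eigenvector w with (A-λI)w=v is (-1,1).
General solution: e^(-t)[C_1·v + C_2·(t·v + w)].
Applying x(0)=-2, z(0)=4 gives C_1=2, C_2=-2.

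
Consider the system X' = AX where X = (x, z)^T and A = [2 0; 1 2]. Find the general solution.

x(t) = K_2e^(2t), z(t) = K_1e^(2t) + K_2te^(2t) + 3K_2e^(2t)

Coefficient matrix A = [[2, 0], [1, 2]].
Characteristic polynomial det(A - λI) = λ^2 - 4λ + 4 = 0.
Single eigenvalue λ = 2 with algebraic multiplicity 2.
Eigenvector v = (0,1); generalized eigenvector w with (A-λI)w=v is (1,3).
General solution: e^(2t)[K_1·v + K_2·(t·v + w)].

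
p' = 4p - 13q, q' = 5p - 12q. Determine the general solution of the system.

p(t) = 3C_1e^(-4t)sin(t) + 2C_1e^(-4t)cos(t) + 2C_2e^(-4t)sin(t) - 3C_2e^(-4t)cos(t), q(t) = 2C_1e^(-4t)sin(t) + C_1e^(-4t)cos(t) + C_2e^(-4t)sin(t) - 2C_2e^(-4t)cos(t)

Coefficient matrix A = [[4, -13], [5, -12]].
Characteristic polynomial det(A - λI) = λ^2 + 8λ + 17 = 0.
Eigenvalues λ = -4 ± i (complex conjugate pair).
For λ=-4+i: an eigenvector is (2,1) - i(3,2) = (2 - 3i, 1 - 2i).
A real fundamental pair from Re and Im of e^((-4+i)t)v: X_1 = e^(-4t)(cos(t)·(2,1) + sin(t)·(3,2)), X_2 = e^(-4t)(sin(t)·(2,1) - cos(t)·(3,2)).
General solution: C_1X_1 + C_2X_2.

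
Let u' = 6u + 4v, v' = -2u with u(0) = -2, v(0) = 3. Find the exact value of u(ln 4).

A = [[6,4],[-2,0]]; eigenvalues λ = 2, 4.
Eigenvectors: (-1,1) for λ=2, (-2,1) for λ=4.
From the initial condition, c_1 = 4, c_2 = -1.
u(ln 4) = (4)(4^2)(-1) + (-1)(4^4)(-2) = 448.

448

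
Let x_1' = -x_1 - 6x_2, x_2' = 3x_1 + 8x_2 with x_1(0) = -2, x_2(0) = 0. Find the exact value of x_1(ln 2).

A = [[-1,-6],[3,8]]; eigenvalues λ = 5, 2.
Eigenvectors: (1,-1) for λ=5, (2,-1) for λ=2.
From the initial condition, c_1 = 2, c_2 = -2.
x_1(ln 2) = (2)(2^5)(1) + (-2)(2^2)(2) = 48.

48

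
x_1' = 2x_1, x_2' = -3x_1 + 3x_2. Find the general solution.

x_1(t) = -C_1e^(2t), x_2(t) = -3C_1e^(2t) + C_2e^(3t)

Coefficient matrix A = [[2, 0], [-3, 3]].
Characteristic polynomial det(A - λI) = λ^2 - 5λ + 6 = 0.
Eigenvalues λ = 2, 3.
For λ=2: (A-λI) row 2 is [-3, 1], so an eigenvector is (-1, -3).
For λ=3: (A-λI) row 1 is [-1, 0], so an eigenvector is (0, 1).
General solution: C_1e^(2t)(-1,-3) + C_2e^(3t)(0,1).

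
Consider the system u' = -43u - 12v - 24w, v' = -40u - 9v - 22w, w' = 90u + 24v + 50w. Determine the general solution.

u(t) = -3K_1e^(-3t) + 2K_3e^(-t), v(t) = -2K_1e^(-3t) - 2K_2e^(2t) + K_3e^(-t), w(t) = 6K_1e^(-3t) + K_2e^(2t) - 4K_3e^(-t)

Coefficient matrix A = [[-43, -12, -24], [-40, -9, -22], [90, 24, 50]].
det(A - λI) = 0 gives eigenvalues λ = -3, 2, -1.
For λ=-3: eigenvector (-3,-2,6).
For λ=2: eigenvector (0,-2,1).
For λ=-1: eigenvector (2,1,-4).
General solution: K_1e^(-3t)(-3,-2,6) + K_2e^(2t)(0,-2,1) + K_3e^(-t)(2,1,-4).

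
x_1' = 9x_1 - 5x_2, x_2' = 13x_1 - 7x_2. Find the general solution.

x_1(t) = -K_1e^(t)sin(t) - 2K_1e^(t)cos(t) - 2K_2e^(t)sin(t) + K_2e^(t)cos(t), x_2(t) = -2K_1e^(t)sin(t) - 3K_1e^(t)cos(t) - 3K_2e^(t)sin(t) + 2K_2e^(t)cos(t)

Coefficient matrix A = [[9, -5], [13, -7]].
Characteristic polynomial det(A - λI) = λ^2 - 2λ + 2 = 0.
Eigenvalues λ = 1 ± i (complex conjugate pair).
For λ=1+i: an eigenvector is (-2,-3) - i(-1,-2) = (-2 + i, -3 + 2i).
A real fundamental pair from Re and Im of e^((1+i)t)v: X_1 = e^(t)(cos(t)·(-2,-3) + sin(t)·(-1,-2)), X_2 = e^(t)(sin(t)·(-2,-3) - cos(t)·(-1,-2)).
General solution: K_1X_1 + K_2X_2.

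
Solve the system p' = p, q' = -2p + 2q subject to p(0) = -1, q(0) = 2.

p(t) = -e^(t), q(t) = 4e^(2t) - 2e^(t)

Coefficient matrix A = [[1, 0], [-2, 2]].
Characteristic polynomial det(A - λI) = λ^2 - 3λ + 2 = 0.
Eigenvalues λ = 2, 1.
For λ=2: (A-λI) row 1 is [-1, 0], so an eigenvector is (0, -1).
For λ=1: (A-λI) row 2 is [-2, 1], so an eigenvector is (1, 2).
General solution: C_1e^(2t)(0,-1) + C_2e^(t)(1,2).
Applying p(0)=-1, q(0)=2 gives C_1=-4, C_2=-1.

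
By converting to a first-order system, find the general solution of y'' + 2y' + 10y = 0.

y(t) = c_1e^(-t)cos(3t) + c_2e^(-t)sin(3t)

Let x_1 = y, x_2 = y'. Then x_1' = x_2 and x_2' = -10x_1 - 2x_2.
A = [[0,1],[-10,-2]]; det(A-λI) = λ^2 + 2λ + 10.
Eigenvalues λ = -1 ± 3i.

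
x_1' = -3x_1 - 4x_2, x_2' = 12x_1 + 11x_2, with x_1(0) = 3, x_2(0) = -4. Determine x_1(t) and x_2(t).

x_1(t) = -e^(5t) + 4e^(3t), x_2(t) = 2e^(5t) - 6e^(3t)

Coefficient matrix A = [[-3, -4], [12, 11]].
Characteristic polynomial det(A - λI) = λ^2 - 8λ + 15 = 0.
Eigenvalues λ = 3, 5.
For λ=3: (A-λI) row 1 is [-6, -4], so an eigenvector is (-2, 3).
For λ=5: (A-λI) row 1 is [-8, -4], so an eigenvector is (1, -2).
General solution: C_1e^(3t)(-2,3) + C_2e^(5t)(1,-2).
Applying x_1(0)=3, x_2(0)=-4 gives C_1=-2, C_2=-1.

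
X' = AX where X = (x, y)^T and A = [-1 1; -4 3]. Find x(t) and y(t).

Coefficient matrix A = [[-1, 1], [-4, 3]].
Characteristic polynomial det(A - λI) = λ^2 - 2λ + 1 = 0.
Single eigenvalue λ = 1 with algebraic multiplicity 2.
Eigenvector v = (-1,-2); generalized eigenvector w with (A-λI)w=v is (0,-1).
General solution: e^(t)[C_1·v + C_2·(t·v + w)].

x(t) = -C_1e^(t) - C_2te^(t), y(t) = -2C_1e^(t) - 2C_2te^(t) - C_2e^(t)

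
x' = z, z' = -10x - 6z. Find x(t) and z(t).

x(t) = -K_1e^(-3t)cos(t) - K_2e^(-3t)sin(t), z(t) = K_1e^(-3t)sin(t) + 3K_1e^(-3t)cos(t) + 3K_2e^(-3t)sin(t) - K_2e^(-3t)cos(t)

Coefficient matrix A = [[0, 1], [-10, -6]].
Characteristic polynomial det(A - λI) = λ^2 + 6λ + 10 = 0.
Eigenvalues λ = -3 ± i (complex conjugate pair).
For λ=-3+i: an eigenvector is (-1,3) - i(0,1) = (-1, 3 - i).
A real fundamental pair from Re and Im of e^((-3+i)t)v: X_1 = e^(-3t)(cos(t)·(-1,3) + sin(t)·(0,1)), X_2 = e^(-3t)(sin(t)·(-1,3) - cos(t)·(0,1)).
General solution: K_1X_1 + K_2X_2.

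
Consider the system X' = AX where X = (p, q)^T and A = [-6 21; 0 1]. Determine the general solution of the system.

p(t) = -C_1e^(-6t) - 3C_2e^(t), q(t) = -C_2e^(t)

Coefficient matrix A = [[-6, 21], [0, 1]].
Characteristic polynomial det(A - λI) = λ^2 + 5λ - 6 = 0.
Eigenvalues λ = -6, 1.
For λ=-6: (A-λI) row 1 is [0, 21], so an eigenvector is (-1, 0).
For λ=1: (A-λI) row 1 is [-7, 21], so an eigenvector is (-3, -1).
General solution: C_1e^(-6t)(-1,0) + C_2e^(t)(-3,-1).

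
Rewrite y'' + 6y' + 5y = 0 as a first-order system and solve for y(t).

Let x_1 = y, x_2 = y'. Then x_1' = x_2 and x_2' = -5x_1 - 6x_2.
A = [[0,1],[-5,-6]]; det(A-λI) = λ^2 + 6λ + 5.
Eigenvalues λ = -1, -5 with eigenvectors (1,-1), (1,-5).

y(t) = K_1e^(-t) + K_2e^(-5t)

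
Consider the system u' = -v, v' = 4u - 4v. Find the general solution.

Coefficient matrix A = [[0, -1], [4, -4]].
Characteristic polynomial det(A - λI) = λ^2 + 4λ + 4 = 0.
Single eigenvalue λ = -2 with algebraic multiplicity 2.
Eigenvector v = (1,2); generalized eigenvector w with (A-λI)w=v is (2,3).
General solution: e^(-2t)[c_1·v + c_2·(t·v + w)].

u(t) = c_1e^(-2t) + c_2te^(-2t) + 2c_2e^(-2t), v(t) = 2c_1e^(-2t) + 2c_2te^(-2t) + 3c_2e^(-2t)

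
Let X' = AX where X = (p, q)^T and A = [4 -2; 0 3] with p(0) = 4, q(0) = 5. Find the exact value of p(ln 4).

-896

A = [[4,-2],[0,3]]; eigenvalues λ = 3, 4.
Eigenvectors: (-2,-1) for λ=3, (1,0) for λ=4.
From the initial condition, c_1 = -5, c_2 = -6.
p(ln 4) = (-5)(4^3)(-2) + (-6)(4^4)(1) = -896.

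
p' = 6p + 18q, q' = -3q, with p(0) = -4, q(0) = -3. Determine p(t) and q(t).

Coefficient matrix A = [[6, 18], [0, -3]].
Characteristic polynomial det(A - λI) = λ^2 - 3λ - 18 = 0.
Eigenvalues λ = 6, -3.
For λ=6: (A-λI) row 1 is [0, 18], so an eigenvector is (1, 0).
For λ=-3: (A-λI) row 1 is [9, 18], so an eigenvector is (2, -1).
General solution: K_1e^(6t)(1,0) + K_2e^(-3t)(2,-1).
Applying p(0)=-4, q(0)=-3 gives K_1=-10, K_2=3.

p(t) = -10e^(6t) + 6e^(-3t), q(t) = -3e^(-3t)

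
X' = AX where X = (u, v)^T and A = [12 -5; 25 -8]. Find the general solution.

Coefficient matrix A = [[12, -5], [25, -8]].
Characteristic polynomial det(A - λI) = λ^2 - 4λ + 29 = 0.
Eigenvalues λ = 2 ± 5i (complex conjugate pair).
For λ=2+5i: an eigenvector is (0,-1) - i(1,2) = (0 - i, -1 - 2i).
A real fundamental pair from Re and Im of e^((2+5i)t)v: X_1 = e^(2t)(cos(5t)·(0,-1) + sin(5t)·(1,2)), X_2 = e^(2t)(sin(5t)·(0,-1) - cos(5t)·(1,2)).
General solution: C_1X_1 + C_2X_2.

u(t) = C_1e^(2t)sin(5t) - C_2e^(2t)cos(5t), v(t) = 2C_1e^(2t)sin(5t) - C_1e^(2t)cos(5t) - C_2e^(2t)sin(5t) - 2C_2e^(2t)cos(5t)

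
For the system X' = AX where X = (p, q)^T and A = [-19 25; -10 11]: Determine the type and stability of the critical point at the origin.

stable spiral

A = [[-19,25],[-10,11]]; det(A-λI) = λ^2 + 8λ + 41.
λ = -4 ± 5i: negative real part.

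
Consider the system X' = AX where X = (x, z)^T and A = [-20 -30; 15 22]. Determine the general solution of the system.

x(t) = -3c_1e^(t)sin(3t) - c_1e^(t)cos(3t) - c_2e^(t)sin(3t) + 3c_2e^(t)cos(3t), z(t) = 2c_1e^(t)sin(3t) + c_1e^(t)cos(3t) + c_2e^(t)sin(3t) - 2c_2e^(t)cos(3t)

Coefficient matrix A = [[-20, -30], [15, 22]].
Characteristic polynomial det(A - λI) = λ^2 - 2λ + 10 = 0.
Eigenvalues λ = 1 ± 3i (complex conjugate pair).
For λ=1+3i: an eigenvector is (-1,1) - i(-3,2) = (-1 + 3i, 1 - 2i).
A real fundamental pair from Re and Im of e^((1+3i)t)v: X_1 = e^(t)(cos(3t)·(-1,1) + sin(3t)·(-3,2)), X_2 = e^(t)(sin(3t)·(-1,1) - cos(3t)·(-3,2)).
General solution: c_1X_1 + c_2X_2.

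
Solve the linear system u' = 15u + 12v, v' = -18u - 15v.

Coefficient matrix A = [[15, 12], [-18, -15]].
Characteristic polynomial det(A - λI) = λ^2 - 9 = 0.
Eigenvalues λ = 3, -3.
For λ=3: (A-λI) row 1 is [12, 12], so an eigenvector is (1, -1).
For λ=-3: (A-λI) row 1 is [18, 12], so an eigenvector is (-2, 3).
General solution: c_1e^(3t)(1,-1) + c_2e^(-3t)(-2,3).

u(t) = c_1e^(3t) - 2c_2e^(-3t), v(t) = -c_1e^(3t) + 3c_2e^(-3t)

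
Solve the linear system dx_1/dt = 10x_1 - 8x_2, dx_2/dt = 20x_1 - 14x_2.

x_1(t) = C_1e^(-2t)sin(4t) - C_1e^(-2t)cos(4t) - C_2e^(-2t)sin(4t) - C_2e^(-2t)cos(4t), x_2(t) = C_1e^(-2t)sin(4t) - 2C_1e^(-2t)cos(4t) - 2C_2e^(-2t)sin(4t) - C_2e^(-2t)cos(4t)

Coefficient matrix A = [[10, -8], [20, -14]].
Characteristic polynomial det(A - λI) = λ^2 + 4λ + 20 = 0.
Eigenvalues λ = -2 ± 4i (complex conjugate pair).
For λ=-2+4i: an eigenvector is (-1,-2) - i(1,1) = (-1 - i, -2 - i).
A real fundamental pair from Re and Im of e^((-2+4i)t)v: X_1 = e^(-2t)(cos(4t)·(-1,-2) + sin(4t)·(1,1)), X_2 = e^(-2t)(sin(4t)·(-1,-2) - cos(4t)·(1,1)).
General solution: C_1X_1 + C_2X_2.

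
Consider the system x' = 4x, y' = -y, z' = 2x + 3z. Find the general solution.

Coefficient matrix A = [[4, 0, 0], [0, -1, 0], [2, 0, 3]].
det(A - λI) = 0 gives eigenvalues λ = 4, -1, 3.
For λ=4: eigenvector (1,0,2).
For λ=-1: eigenvector (0,1,0).
For λ=3: eigenvector (0,0,1).
General solution: K_1e^(4t)(1,0,2) + K_2e^(-t)(0,1,0) + K_3e^(3t)(0,0,1).

x(t) = K_1e^(4t), y(t) = K_2e^(-t), z(t) = 2K_1e^(4t) + K_3e^(3t)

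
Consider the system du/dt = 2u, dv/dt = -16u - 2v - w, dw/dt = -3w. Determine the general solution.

u(t) = K_1e^(2t), v(t) = -4K_1e^(2t) + K_2e^(-2t) + K_3e^(-3t), w(t) = K_3e^(-3t)

Coefficient matrix A = [[2, 0, 0], [-16, -2, -1], [0, 0, -3]].
det(A - λI) = 0 gives eigenvalues λ = 2, -2, -3.
For λ=2: eigenvector (1,-4,0).
For λ=-2: eigenvector (0,1,0).
For λ=-3: eigenvector (0,1,1).
General solution: K_1e^(2t)(1,-4,0) + K_2e^(-2t)(0,1,0) + K_3e^(-3t)(0,1,1).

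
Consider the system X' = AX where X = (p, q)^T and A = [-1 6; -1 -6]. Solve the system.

p(t) = 2K_1e^(-4t) + 3K_2e^(-3t), q(t) = -K_1e^(-4t) - K_2e^(-3t)

Coefficient matrix A = [[-1, 6], [-1, -6]].
Characteristic polynomial det(A - λI) = λ^2 + 7λ + 12 = 0.
Eigenvalues λ = -4, -3.
For λ=-4: (A-λI) row 1 is [3, 6], so an eigenvector is (2, -1).
For λ=-3: (A-λI) row 1 is [2, 6], so an eigenvector is (3, -1).
General solution: K_1e^(-4t)(2,-1) + K_2e^(-3t)(3,-1).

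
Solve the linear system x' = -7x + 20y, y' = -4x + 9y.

Coefficient matrix A = [[-7, 20], [-4, 9]].
Characteristic polynomial det(A - λI) = λ^2 - 2λ + 17 = 0.
Eigenvalues λ = 1 ± 4i (complex conjugate pair).
For λ=1+4i: an eigenvector is (-1,0) - i(2,1) = (-1 - 2i, 0 - i).
A real fundamental pair from Re and Im of e^((1+4i)t)v: X_1 = e^(t)(cos(4t)·(-1,0) + sin(4t)·(2,1)), X_2 = e^(t)(sin(4t)·(-1,0) - cos(4t)·(2,1)).
General solution: K_1X_1 + K_2X_2.

x(t) = 2K_1e^(t)sin(4t) - K_1e^(t)cos(4t) - K_2e^(t)sin(4t) - 2K_2e^(t)cos(4t), y(t) = K_1e^(t)sin(4t) - K_2e^(t)cos(4t)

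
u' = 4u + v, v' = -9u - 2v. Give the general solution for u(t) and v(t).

u(t) = K_1e^(t) + K_2te^(t), v(t) = -3K_1e^(t) - 3K_2te^(t) + K_2e^(t)

Coefficient matrix A = [[4, 1], [-9, -2]].
Characteristic polynomial det(A - λI) = λ^2 - 2λ + 1 = 0.
Single eigenvalue λ = 1 with algebraic multiplicity 2.
Eigenvector v = (1,-3); generalized eigenvector w with (A-λI)w=v is (0,1).
General solution: e^(t)[K_1·v + K_2·(t·v + w)].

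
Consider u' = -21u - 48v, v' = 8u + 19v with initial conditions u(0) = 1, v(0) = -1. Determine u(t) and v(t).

u(t) = 4e^(3t) - 3e^(-5t), v(t) = -2e^(3t) + e^(-5t)

Coefficient matrix A = [[-21, -48], [8, 19]].
Characteristic polynomial det(A - λI) = λ^2 + 2λ - 15 = 0.
Eigenvalues λ = 3, -5.
For λ=3: (A-λI) row 1 is [-24, -48], so an eigenvector is (2, -1).
For λ=-5: (A-λI) row 1 is [-16, -48], so an eigenvector is (-3, 1).
General solution: C_1e^(3t)(2,-1) + C_2e^(-5t)(-3,1).
Applying u(0)=1, v(0)=-1 gives C_1=2, C_2=1.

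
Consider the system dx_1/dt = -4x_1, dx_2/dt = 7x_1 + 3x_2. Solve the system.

Coefficient matrix A = [[-4, 0], [7, 3]].
Characteristic polynomial det(A - λI) = λ^2 + λ - 12 = 0.
Eigenvalues λ = 3, -4.
For λ=3: (A-λI) row 1 is [-7, 0], so an eigenvector is (0, -1).
For λ=-4: (A-λI) row 2 is [7, 7], so an eigenvector is (1, -1).
General solution: c_1e^(3t)(0,-1) + c_2e^(-4t)(1,-1).

x_1(t) = c_2e^(-4t), x_2(t) = -c_1e^(3t) - c_2e^(-4t)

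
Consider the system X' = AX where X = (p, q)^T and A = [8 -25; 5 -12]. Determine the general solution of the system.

p(t) = c_1e^(-2t)sin(5t) - 2c_1e^(-2t)cos(5t) - 2c_2e^(-2t)sin(5t) - c_2e^(-2t)cos(5t), q(t) = -c_1e^(-2t)cos(5t) - c_2e^(-2t)sin(5t)

Coefficient matrix A = [[8, -25], [5, -12]].
Characteristic polynomial det(A - λI) = λ^2 + 4λ + 29 = 0.
Eigenvalues λ = -2 ± 5i (complex conjugate pair).
For λ=-2+5i: an eigenvector is (-2,-1) - i(1,0) = (-2 - i, -1).
A real fundamental pair from Re and Im of e^((-2+5i)t)v: X_1 = e^(-2t)(cos(5t)·(-2,-1) + sin(5t)·(1,0)), X_2 = e^(-2t)(sin(5t)·(-2,-1) - cos(5t)·(1,0)).
General solution: c_1X_1 + c_2X_2.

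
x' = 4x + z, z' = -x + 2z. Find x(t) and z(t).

x(t) = c_1e^(3t) + c_2te^(3t) - 2c_2e^(3t), z(t) = -c_1e^(3t) - c_2te^(3t) + 3c_2e^(3t)

Coefficient matrix A = [[4, 1], [-1, 2]].
Characteristic polynomial det(A - λI) = λ^2 - 6λ + 9 = 0.
Single eigenvalue λ = 3 with algebraic multiplicity 2.
Eigenvector v = (1,-1); generalized eigenvector w with (A-λI)w=v is (-2,3).
General solution: e^(3t)[c_1·v + c_2·(t·v + w)].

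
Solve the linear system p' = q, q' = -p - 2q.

p(t) = c_1e^(-t) + c_2te^(-t), q(t) = -c_1e^(-t) - c_2te^(-t) + c_2e^(-t)

Coefficient matrix A = [[0, 1], [-1, -2]].
Characteristic polynomial det(A - λI) = λ^2 + 2λ + 1 = 0.
Single eigenvalue λ = -1 with algebraic multiplicity 2.
Eigenvector v = (1,-1); generalized eigenvector w with (A-λI)w=v is (0,1).
General solution: e^(-t)[c_1·v + c_2·(t·v + w)].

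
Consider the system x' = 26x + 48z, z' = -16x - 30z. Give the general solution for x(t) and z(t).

x(t) = -2C_1e^(2t) - 3C_2e^(-6t), z(t) = C_1e^(2t) + 2C_2e^(-6t)

Coefficient matrix A = [[26, 48], [-16, -30]].
Characteristic polynomial det(A - λI) = λ^2 + 4λ - 12 = 0.
Eigenvalues λ = 2, -6.
For λ=2: (A-λI) row 1 is [24, 48], so an eigenvector is (-2, 1).
For λ=-6: (A-λI) row 1 is [32, 48], so an eigenvector is (-3, 2).
General solution: C_1e^(2t)(-2,1) + C_2e^(-6t)(-3,2).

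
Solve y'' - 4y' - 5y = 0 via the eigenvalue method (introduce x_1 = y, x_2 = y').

y(t) = K_1e^(5t) + K_2e^(-t)

Let x_1 = y, x_2 = y'. Then x_1' = x_2 and x_2' = 5x_1 + 4x_2.
A = [[0,1],[5,4]]; det(A-λI) = λ^2 - 4λ - 5.
Eigenvalues λ = 5, -1 with eigenvectors (1,5), (1,-1).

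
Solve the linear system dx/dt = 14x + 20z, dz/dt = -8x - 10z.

x(t) = 2K_1e^(2t)sin(4t) - K_1e^(2t)cos(4t) - K_2e^(2t)sin(4t) - 2K_2e^(2t)cos(4t), z(t) = -K_1e^(2t)sin(4t) + K_1e^(2t)cos(4t) + K_2e^(2t)sin(4t) + K_2e^(2t)cos(4t)

Coefficient matrix A = [[14, 20], [-8, -10]].
Characteristic polynomial det(A - λI) = λ^2 - 4λ + 20 = 0.
Eigenvalues λ = 2 ± 4i (complex conjugate pair).
For λ=2+4i: an eigenvector is (-1,1) - i(2,-1) = (-1 - 2i, 1 + i).
A real fundamental pair from Re and Im of e^((2+4i)t)v: X_1 = e^(2t)(cos(4t)·(-1,1) + sin(4t)·(2,-1)), X_2 = e^(2t)(sin(4t)·(-1,1) - cos(4t)·(2,-1)).
General solution: K_1X_1 + K_2X_2.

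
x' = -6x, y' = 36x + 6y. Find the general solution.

x(t) = -K_1e^(-6t), y(t) = 3K_1e^(-6t) - K_2e^(6t)

Coefficient matrix A = [[-6, 0], [36, 6]].
Characteristic polynomial det(A - λI) = λ^2 - 36 = 0.
Eigenvalues λ = -6, 6.
For λ=-6: (A-λI) row 2 is [36, 12], so an eigenvector is (-1, 3).
For λ=6: (A-λI) row 1 is [-12, 0], so an eigenvector is (0, -1).
General solution: K_1e^(-6t)(-1,3) + K_2e^(6t)(0,-1).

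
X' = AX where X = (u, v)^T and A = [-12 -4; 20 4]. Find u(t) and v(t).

Coefficient matrix A = [[-12, -4], [20, 4]].
Characteristic polynomial det(A - λI) = λ^2 + 8λ + 32 = 0.
Eigenvalues λ = -4 ± 4i (complex conjugate pair).
For λ=-4+4i: an eigenvector is (0,1) - i(-1,2) = (0 + i, 1 - 2i).
A real fundamental pair from Re and Im of e^((-4+4i)t)v: X_1 = e^(-4t)(cos(4t)·(0,1) + sin(4t)·(-1,2)), X_2 = e^(-4t)(sin(4t)·(0,1) - cos(4t)·(-1,2)).
General solution: K_1X_1 + K_2X_2.

u(t) = -K_1e^(-4t)sin(4t) + K_2e^(-4t)cos(4t), v(t) = 2K_1e^(-4t)sin(4t) + K_1e^(-4t)cos(4t) + K_2e^(-4t)sin(4t) - 2K_2e^(-4t)cos(4t)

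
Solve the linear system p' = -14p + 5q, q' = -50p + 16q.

p(t) = C_1e^(t)cos(5t) + C_2e^(t)sin(5t), q(t) = -C_1e^(t)sin(5t) + 3C_1e^(t)cos(5t) + 3C_2e^(t)sin(5t) + C_2e^(t)cos(5t)

Coefficient matrix A = [[-14, 5], [-50, 16]].
Characteristic polynomial det(A - λI) = λ^2 - 2λ + 26 = 0.
Eigenvalues λ = 1 ± 5i (complex conjugate pair).
For λ=1+5i: an eigenvector is (1,3) - i(0,-1) = (1, 3 + i).
A real fundamental pair from Re and Im of e^((1+5i)t)v: X_1 = e^(t)(cos(5t)·(1,3) + sin(5t)·(0,-1)), X_2 = e^(t)(sin(5t)·(1,3) - cos(5t)·(0,-1)).
General solution: C_1X_1 + C_2X_2.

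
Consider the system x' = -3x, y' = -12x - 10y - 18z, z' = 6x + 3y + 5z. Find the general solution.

Coefficient matrix A = [[-3, 0, 0], [-12, -10, -18], [6, 3, 5]].
det(A - λI) = 0 gives eigenvalues λ = -1, -4, -3.
For λ=-1: eigenvector (0,-2,1).
For λ=-4: eigenvector (0,3,-1).
For λ=-3: eigenvector (1,6,-3).
General solution: c_1e^(-t)(0,-2,1) + c_2e^(-4t)(0,3,-1) + c_3e^(-3t)(1,6,-3).

x(t) = c_3e^(-3t), y(t) = -2c_1e^(-t) + 3c_2e^(-4t) + 6c_3e^(-3t), z(t) = c_1e^(-t) - c_2e^(-4t) - 3c_3e^(-3t)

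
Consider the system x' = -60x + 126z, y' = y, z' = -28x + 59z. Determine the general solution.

x(t) = 9K_1e^(-4t) + 2K_3e^(3t), y(t) = K_2e^(t), z(t) = 4K_1e^(-4t) + K_3e^(3t)

Coefficient matrix A = [[-60, 0, 126], [0, 1, 0], [-28, 0, 59]].
det(A - λI) = 0 gives eigenvalues λ = -4, 1, 3.
For λ=-4: eigenvector (9,0,4).
For λ=1: eigenvector (0,1,0).
For λ=3: eigenvector (2,0,1).
General solution: K_1e^(-4t)(9,0,4) + K_2e^(t)(0,1,0) + K_3e^(3t)(2,0,1).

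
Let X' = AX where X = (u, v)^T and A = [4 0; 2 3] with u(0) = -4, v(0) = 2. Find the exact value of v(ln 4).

-1408

A = [[4,0],[2,3]]; eigenvalues λ = 4, 3.
Eigenvectors: (-1,-2) for λ=4, (0,1) for λ=3.
From the initial condition, c_1 = 4, c_2 = 10.
v(ln 4) = (4)(4^4)(-2) + (10)(4^3)(1) = -1408.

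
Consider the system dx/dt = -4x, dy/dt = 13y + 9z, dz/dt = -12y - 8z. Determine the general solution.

x(t) = C_1e^(-4t), y(t) = 3C_2e^(t) + C_3e^(4t), z(t) = -4C_2e^(t) - C_3e^(4t)

Coefficient matrix A = [[-4, 0, 0], [0, 13, 9], [0, -12, -8]].
det(A - λI) = 0 gives eigenvalues λ = -4, 1, 4.
For λ=-4: eigenvector (1,0,0).
For λ=1: eigenvector (0,3,-4).
For λ=4: eigenvector (0,1,-1).
General solution: C_1e^(-4t)(1,0,0) + C_2e^(t)(0,3,-4) + C_3e^(4t)(0,1,-1).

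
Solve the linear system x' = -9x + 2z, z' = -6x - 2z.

x(t) = K_1e^(-5t) + 2K_2e^(-6t), z(t) = 2K_1e^(-5t) + 3K_2e^(-6t)

Coefficient matrix A = [[-9, 2], [-6, -2]].
Characteristic polynomial det(A - λI) = λ^2 + 11λ + 30 = 0.
Eigenvalues λ = -5, -6.
For λ=-5: (A-λI) row 1 is [-4, 2], so an eigenvector is (1, 2).
For λ=-6: (A-λI) row 1 is [-3, 2], so an eigenvector is (2, 3).
General solution: K_1e^(-5t)(1,2) + K_2e^(-6t)(2,3).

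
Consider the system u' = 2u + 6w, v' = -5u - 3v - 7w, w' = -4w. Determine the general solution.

Coefficient matrix A = [[2, 0, 6], [-5, -3, -7], [0, 0, -4]].
det(A - λI) = 0 gives eigenvalues λ = 2, -3, -4.
For λ=2: eigenvector (1,-1,0).
For λ=-3: eigenvector (0,1,0).
For λ=-4: eigenvector (-1,2,1).
General solution: c_1e^(2t)(1,-1,0) + c_2e^(-3t)(0,1,0) + c_3e^(-4t)(-1,2,1).

u(t) = c_1e^(2t) - c_3e^(-4t), v(t) = -c_1e^(2t) + c_2e^(-3t) + 2c_3e^(-4t), w(t) = c_3e^(-4t)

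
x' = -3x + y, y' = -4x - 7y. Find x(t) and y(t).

Coefficient matrix A = [[-3, 1], [-4, -7]].
Characteristic polynomial det(A - λI) = λ^2 + 10λ + 25 = 0.
Single eigenvalue λ = -5 with algebraic multiplicity 2.
Eigenvector v = (1,-2); generalized eigenvector w with (A-λI)w=v is (0,1).
General solution: e^(-5t)[C_1·v + C_2·(t·v + w)].

x(t) = C_1e^(-5t) + C_2te^(-5t), y(t) = -2C_1e^(-5t) - 2C_2te^(-5t) + C_2e^(-5t)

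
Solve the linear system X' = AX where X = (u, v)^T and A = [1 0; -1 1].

u(t) = C_2e^(t), v(t) = -C_1e^(t) - C_2te^(t) - 3C_2e^(t)

Coefficient matrix A = [[1, 0], [-1, 1]].
Characteristic polynomial det(A - λI) = λ^2 - 2λ + 1 = 0.
Single eigenvalue λ = 1 with algebraic multiplicity 2.
Eigenvector v = (0,-1); generalized eigenvector w with (A-λI)w=v is (1,-3).
General solution: e^(t)[C_1·v + C_2·(t·v + w)].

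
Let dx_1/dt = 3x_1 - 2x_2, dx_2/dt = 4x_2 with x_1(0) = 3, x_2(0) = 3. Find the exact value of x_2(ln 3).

A = [[3,-2],[0,4]]; eigenvalues λ = 4, 3.
Eigenvectors: (-2,1) for λ=4, (1,0) for λ=3.
From the initial condition, c_1 = 3, c_2 = 9.
x_2(ln 3) = (3)(3^4)(1) + (9)(3^3)(0) = 243.

243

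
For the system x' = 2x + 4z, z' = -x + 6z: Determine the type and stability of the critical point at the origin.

unstable improper node

A = [[2,4],[-1,6]]; det(A-λI) = λ^2 - 8λ + 16.
repeated λ = 4 with a single eigenvector.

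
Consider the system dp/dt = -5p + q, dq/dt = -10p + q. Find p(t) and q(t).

p(t) = -K_1e^(-2t)cos(t) - K_2e^(-2t)sin(t), q(t) = K_1e^(-2t)sin(t) - 3K_1e^(-2t)cos(t) - 3K_2e^(-2t)sin(t) - K_2e^(-2t)cos(t)

Coefficient matrix A = [[-5, 1], [-10, 1]].
Characteristic polynomial det(A - λI) = λ^2 + 4λ + 5 = 0.
Eigenvalues λ = -2 ± i (complex conjugate pair).
For λ=-2+i: an eigenvector is (-1,-3) - i(0,1) = (-1, -3 - i).
A real fundamental pair from Re and Im of e^((-2+i)t)v: X_1 = e^(-2t)(cos(t)·(-1,-3) + sin(t)·(0,1)), X_2 = e^(-2t)(sin(t)·(-1,-3) - cos(t)·(0,1)).
General solution: K_1X_1 + K_2X_2.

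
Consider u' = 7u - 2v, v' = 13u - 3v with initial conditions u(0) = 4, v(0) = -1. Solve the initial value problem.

Coefficient matrix A = [[7, -2], [13, -3]].
Characteristic polynomial det(A - λI) = λ^2 - 4λ + 5 = 0.
Eigenvalues λ = 2 ± i (complex conjugate pair).
For λ=2+i: an eigenvector is (-1,-3) - i(1,2) = (-1 - i, -3 - 2i).
A real fundamental pair from Re and Im of e^((2+i)t)v: X_1 = e^(2t)(cos(t)·(-1,-3) + sin(t)·(1,2)), X_2 = e^(2t)(sin(t)·(-1,-3) - cos(t)·(1,2)).
General solution: K_1X_1 + K_2X_2.
Applying u(0)=4, v(0)=-1 gives K_1=9, K_2=-13.

u(t) = 22e^(2t)sin(t) + 4e^(2t)cos(t), v(t) = 57e^(2t)sin(t) - e^(2t)cos(t)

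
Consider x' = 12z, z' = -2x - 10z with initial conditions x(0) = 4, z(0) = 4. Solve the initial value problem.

x(t) = 36e^(-4t) - 32e^(-6t), z(t) = -12e^(-4t) + 16e^(-6t)

Coefficient matrix A = [[0, 12], [-2, -10]].
Characteristic polynomial det(A - λI) = λ^2 + 10λ + 24 = 0.
Eigenvalues λ = -6, -4.
For λ=-6: (A-λI) row 1 is [6, 12], so an eigenvector is (2, -1).
For λ=-4: (A-λI) row 1 is [4, 12], so an eigenvector is (3, -1).
General solution: C_1e^(-6t)(2,-1) + C_2e^(-4t)(3,-1).
Applying x(0)=4, z(0)=4 gives C_1=-16, C_2=12.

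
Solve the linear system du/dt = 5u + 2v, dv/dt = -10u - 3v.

Coefficient matrix A = [[5, 2], [-10, -3]].
Characteristic polynomial det(A - λI) = λ^2 - 2λ + 5 = 0.
Eigenvalues λ = 1 ± 2i (complex conjugate pair).
For λ=1+2i: an eigenvector is (1,-2) - i(0,-1) = (1, -2 + i).
A real fundamental pair from Re and Im of e^((1+2i)t)v: X_1 = e^(t)(cos(2t)·(1,-2) + sin(2t)·(0,-1)), X_2 = e^(t)(sin(2t)·(1,-2) - cos(2t)·(0,-1)).
General solution: K_1X_1 + K_2X_2.

u(t) = K_1e^(t)cos(2t) + K_2e^(t)sin(2t), v(t) = -K_1e^(t)sin(2t) - 2K_1e^(t)cos(2t) - 2K_2e^(t)sin(2t) + K_2e^(t)cos(2t)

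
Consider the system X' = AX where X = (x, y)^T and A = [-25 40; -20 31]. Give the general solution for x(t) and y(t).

x(t) = 3C_1e^(3t)sin(4t) + C_1e^(3t)cos(4t) + C_2e^(3t)sin(4t) - 3C_2e^(3t)cos(4t), y(t) = 2C_1e^(3t)sin(4t) + C_1e^(3t)cos(4t) + C_2e^(3t)sin(4t) - 2C_2e^(3t)cos(4t)

Coefficient matrix A = [[-25, 40], [-20, 31]].
Characteristic polynomial det(A - λI) = λ^2 - 6λ + 25 = 0.
Eigenvalues λ = 3 ± 4i (complex conjugate pair).
For λ=3+4i: an eigenvector is (1,1) - i(3,2) = (1 - 3i, 1 - 2i).
A real fundamental pair from Re and Im of e^((3+4i)t)v: X_1 = e^(3t)(cos(4t)·(1,1) + sin(4t)·(3,2)), X_2 = e^(3t)(sin(4t)·(1,1) - cos(4t)·(3,2)).
General solution: C_1X_1 + C_2X_2.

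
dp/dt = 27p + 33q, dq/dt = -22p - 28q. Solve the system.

Coefficient matrix A = [[27, 33], [-22, -28]].
Characteristic polynomial det(A - λI) = λ^2 + λ - 30 = 0.
Eigenvalues λ = -6, 5.
For λ=-6: (A-λI) row 1 is [33, 33], so an eigenvector is (-1, 1).
For λ=5: (A-λI) row 1 is [22, 33], so an eigenvector is (-3, 2).
General solution: C_1e^(-6t)(-1,1) + C_2e^(5t)(-3,2).

p(t) = -C_1e^(-6t) - 3C_2e^(5t), q(t) = C_1e^(-6t) + 2C_2e^(5t)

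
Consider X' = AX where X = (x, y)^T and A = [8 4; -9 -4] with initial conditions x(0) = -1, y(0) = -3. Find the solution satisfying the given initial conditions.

Coefficient matrix A = [[8, 4], [-9, -4]].
Characteristic polynomial det(A - λI) = λ^2 - 4λ + 4 = 0.
Single eigenvalue λ = 2 with algebraic multiplicity 2.
Eigenvector v = (-2,3); generalized eigenvector w with (A-λI)w=v is (-1,1).
General solution: e^(2t)[C_1·v + C_2·(t·v + w)].
Applying x(0)=-1, y(0)=-3 gives C_1=-4, C_2=9.

x(t) = -18te^(2t) - e^(2t), y(t) = 27te^(2t) - 3e^(2t)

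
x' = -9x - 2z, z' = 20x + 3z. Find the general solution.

x(t) = -K_1e^(-3t)sin(2t) + K_2e^(-3t)cos(2t), z(t) = 3K_1e^(-3t)sin(2t) + K_1e^(-3t)cos(2t) + K_2e^(-3t)sin(2t) - 3K_2e^(-3t)cos(2t)

Coefficient matrix A = [[-9, -2], [20, 3]].
Characteristic polynomial det(A - λI) = λ^2 + 6λ + 13 = 0.
Eigenvalues λ = -3 ± 2i (complex conjugate pair).
For λ=-3+2i: an eigenvector is (0,1) - i(-1,3) = (0 + i, 1 - 3i).
A real fundamental pair from Re and Im of e^((-3+2i)t)v: X_1 = e^(-3t)(cos(2t)·(0,1) + sin(2t)·(-1,3)), X_2 = e^(-3t)(sin(2t)·(0,1) - cos(2t)·(-1,3)).
General solution: K_1X_1 + K_2X_2.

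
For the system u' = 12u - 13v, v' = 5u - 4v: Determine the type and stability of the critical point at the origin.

unstable spiral

A = [[12,-13],[5,-4]]; det(A-λI) = λ^2 - 8λ + 17.
λ = 4 ± i: positive real part.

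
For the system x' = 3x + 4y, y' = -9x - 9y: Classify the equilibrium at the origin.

A = [[3,4],[-9,-9]]; det(A-λI) = λ^2 + 6λ + 9.
repeated λ = -3 with a single eigenvector.

stable improper node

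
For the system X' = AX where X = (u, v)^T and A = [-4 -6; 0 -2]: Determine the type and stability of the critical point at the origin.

A = [[-4,-6],[0,-2]]; det(A-λI) = λ^2 + 6λ + 8.
λ = -4, -2: both negative.

stable node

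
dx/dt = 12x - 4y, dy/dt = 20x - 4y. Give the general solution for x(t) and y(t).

x(t) = c_1e^(4t)cos(4t) + c_2e^(4t)sin(4t), y(t) = c_1e^(4t)sin(4t) + 2c_1e^(4t)cos(4t) + 2c_2e^(4t)sin(4t) - c_2e^(4t)cos(4t)

Coefficient matrix A = [[12, -4], [20, -4]].
Characteristic polynomial det(A - λI) = λ^2 - 8λ + 32 = 0.
Eigenvalues λ = 4 ± 4i (complex conjugate pair).
For λ=4+4i: an eigenvector is (1,2) - i(0,1) = (1, 2 - i).
A real fundamental pair from Re and Im of e^((4+4i)t)v: X_1 = e^(4t)(cos(4t)·(1,2) + sin(4t)·(0,1)), X_2 = e^(4t)(sin(4t)·(1,2) - cos(4t)·(0,1)).
General solution: c_1X_1 + c_2X_2.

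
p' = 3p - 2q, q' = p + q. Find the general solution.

Coefficient matrix A = [[3, -2], [1, 1]].
Characteristic polynomial det(A - λI) = λ^2 - 4λ + 5 = 0.
Eigenvalues λ = 2 ± i (complex conjugate pair).
For λ=2+i: an eigenvector is (1,1) - i(-1,0) = (1 + i, 1).
A real fundamental pair from Re and Im of e^((2+i)t)v: X_1 = e^(2t)(cos(t)·(1,1) + sin(t)·(-1,0)), X_2 = e^(2t)(sin(t)·(1,1) - cos(t)·(-1,0)).
General solution: K_1X_1 + K_2X_2.

p(t) = -K_1e^(2t)sin(t) + K_1e^(2t)cos(t) + K_2e^(2t)sin(t) + K_2e^(2t)cos(t), q(t) = K_1e^(2t)cos(t) + K_2e^(2t)sin(t)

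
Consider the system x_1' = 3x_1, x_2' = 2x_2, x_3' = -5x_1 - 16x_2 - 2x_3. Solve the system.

Coefficient matrix A = [[3, 0, 0], [0, 2, 0], [-5, -16, -2]].
det(A - λI) = 0 gives eigenvalues λ = 3, 2, -2.
For λ=3: eigenvector (1,0,-1).
For λ=2: eigenvector (0,1,-4).
For λ=-2: eigenvector (0,0,1).
General solution: c_1e^(3t)(1,0,-1) + c_2e^(2t)(0,1,-4) + c_3e^(-2t)(0,0,1).

x_1(t) = c_1e^(3t), x_2(t) = c_2e^(2t), x_3(t) = -c_1e^(3t) - 4c_2e^(2t) + c_3e^(-2t)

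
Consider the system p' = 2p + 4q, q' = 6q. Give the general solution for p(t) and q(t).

p(t) = -c_1e^(6t) + c_2e^(2t), q(t) = -c_1e^(6t)

Coefficient matrix A = [[2, 4], [0, 6]].
Characteristic polynomial det(A - λI) = λ^2 - 8λ + 12 = 0.
Eigenvalues λ = 6, 2.
For λ=6: (A-λI) row 1 is [-4, 4], so an eigenvector is (-1, -1).
For λ=2: (A-λI) row 1 is [0, 4], so an eigenvector is (1, 0).
General solution: c_1e^(6t)(-1,-1) + c_2e^(2t)(1,0).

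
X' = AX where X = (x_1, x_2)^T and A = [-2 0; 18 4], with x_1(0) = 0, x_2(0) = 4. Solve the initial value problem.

x_1(t) = 0, x_2(t) = 4e^(4t)

Coefficient matrix A = [[-2, 0], [18, 4]].
Characteristic polynomial det(A - λI) = λ^2 - 2λ - 8 = 0.
Eigenvalues λ = -2, 4.
For λ=-2: (A-λI) row 2 is [18, 6], so an eigenvector is (1, -3).
For λ=4: (A-λI) row 1 is [-6, 0], so an eigenvector is (0, -1).
General solution: C_1e^(-2t)(1,-3) + C_2e^(4t)(0,-1).
Applying x_1(0)=0, x_2(0)=4 gives C_1=0, C_2=-4.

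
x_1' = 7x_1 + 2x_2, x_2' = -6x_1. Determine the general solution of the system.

x_1(t) = c_1e^(3t) - 2c_2e^(4t), x_2(t) = -2c_1e^(3t) + 3c_2e^(4t)

Coefficient matrix A = [[7, 2], [-6, 0]].
Characteristic polynomial det(A - λI) = λ^2 - 7λ + 12 = 0.
Eigenvalues λ = 3, 4.
For λ=3: (A-λI) row 1 is [4, 2], so an eigenvector is (1, -2).
For λ=4: (A-λI) row 1 is [3, 2], so an eigenvector is (-2, 3).
General solution: c_1e^(3t)(1,-2) + c_2e^(4t)(-2,3).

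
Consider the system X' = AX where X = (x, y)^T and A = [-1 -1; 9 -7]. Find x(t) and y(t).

x(t) = -K_1e^(-4t) - K_2te^(-4t) - K_2e^(-4t), y(t) = -3K_1e^(-4t) - 3K_2te^(-4t) - 2K_2e^(-4t)

Coefficient matrix A = [[-1, -1], [9, -7]].
Characteristic polynomial det(A - λI) = λ^2 + 8λ + 16 = 0.
Single eigenvalue λ = -4 with algebraic multiplicity 2.
Eigenvector v = (-1,-3); generalized eigenvector w with (A-λI)w=v is (-1,-2).
General solution: e^(-4t)[K_1·v + K_2·(t·v + w)].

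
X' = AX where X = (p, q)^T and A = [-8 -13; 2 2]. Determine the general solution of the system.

Coefficient matrix A = [[-8, -13], [2, 2]].
Characteristic polynomial det(A - λI) = λ^2 + 6λ + 10 = 0.
Eigenvalues λ = -3 ± i (complex conjugate pair).
For λ=-3+i: an eigenvector is (-3,1) - i(2,-1) = (-3 - 2i, 1 + i).
A real fundamental pair from Re and Im of e^((-3+i)t)v: X_1 = e^(-3t)(cos(t)·(-3,1) + sin(t)·(2,-1)), X_2 = e^(-3t)(sin(t)·(-3,1) - cos(t)·(2,-1)).
General solution: K_1X_1 + K_2X_2.

p(t) = 2K_1e^(-3t)sin(t) - 3K_1e^(-3t)cos(t) - 3K_2e^(-3t)sin(t) - 2K_2e^(-3t)cos(t), q(t) = -K_1e^(-3t)sin(t) + K_1e^(-3t)cos(t) + K_2e^(-3t)sin(t) + K_2e^(-3t)cos(t)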